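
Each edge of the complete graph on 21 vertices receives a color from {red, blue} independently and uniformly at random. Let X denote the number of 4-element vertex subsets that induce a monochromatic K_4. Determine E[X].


Let X = Σ_S X_S over the C(21, 4) = 5985 subsets S of size 4, where X_S = 1 if the K_4 on S is monochromatic.
For a fixed S, the K_4 on S has C(4, 2) = 6 edges. P[all 6 edges red] = (1/2)^6, and likewise for blue, so P[monochromatic] = 2·(1/2)^6 = 2^{1 − 6} = 1/32.
By linearity: E[X] = C(21, 4) · 2^{1 − 6} = 5985 · 1/32 = 5985/32.
Numerically: E[X] ≈ 187.0312.

E[X] = C(21,4)·2^(1−C(4,2)) = 5985/32 ≈ 187.0312.


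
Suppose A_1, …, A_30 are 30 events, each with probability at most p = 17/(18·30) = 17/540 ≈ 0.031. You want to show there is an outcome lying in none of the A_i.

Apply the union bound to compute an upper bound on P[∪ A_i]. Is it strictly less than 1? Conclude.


Union bound: P[∪_{i=1}^{30} A_i] ≤ Σ_i P[A_i] ≤ 30·p = 30·(17/540) = 17/18.
Numerically: 17/18 ≈ 0.944.
Is 17/18 < 1? YES.
Since P[∪ A_i] ≤ 17/18 < 1, the complement has P[∩ A_i^c] ≥ 1 − 17/18 = 1/18 > 0, so some outcome avoids every A_i.

30·p = 17/18 ≈ 0.944; existence CERTIFIED by the union bound.


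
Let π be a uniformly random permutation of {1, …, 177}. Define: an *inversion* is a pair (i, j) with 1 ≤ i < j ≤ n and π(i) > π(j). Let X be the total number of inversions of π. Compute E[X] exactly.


Write X = Σ X_I over the C(177, 2) = 15576 pairs i < j, with X_I the indicator of one inversion.
There are 15576 indicators.
For each fixed pair i < j, the values π(i) and π(j) are two distinct elements of {1, …, 177} in uniformly random order; by symmetry P[π(i) > π(j)] = 1/2.
By linearity: E[X] = 15576 · (1/2) = C(177, 2) · (1/2) = 15576/2 = 7788 ≈ 7788.000000.

E[X] = 7788 = 7788.000000.


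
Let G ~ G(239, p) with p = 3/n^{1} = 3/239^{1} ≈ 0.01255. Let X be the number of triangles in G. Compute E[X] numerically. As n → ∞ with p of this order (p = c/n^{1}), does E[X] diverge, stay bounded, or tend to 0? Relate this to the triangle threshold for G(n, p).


Number of potential triangles: C(239, 3) = 2246839.
Each occurs with probability p³ ≈ (0.01255)³ ≈ 1.977744e-06.
By linearity: E[X] = C(239, 3)·p³ ≈ 2246839 · 1.977744e-06 ≈ 4.4437.
Here α = 1, so p = 3/n is exactly at the triangle threshold p ~ 1/n. Asymptotically E[X] → c³/6 = 3³/6 = 9/2 ≈ 4.5000, a bounded constant. In this regime the triangle count is asymptotically Poisson(c³/6).

E[X] ≈ 4.4437; in regime p = Θ(1/n^{1}) E[X] stays bounded (at the triangle threshold p ~ 1/n).


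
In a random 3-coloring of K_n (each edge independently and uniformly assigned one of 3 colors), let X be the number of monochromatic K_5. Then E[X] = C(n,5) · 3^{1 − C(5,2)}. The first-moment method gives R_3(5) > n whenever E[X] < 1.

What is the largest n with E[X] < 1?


We need C(n, 5) · 3^{1 − 10} < 1, i.e. C(n, 5) < 3^{10 − 1} = 19683.
Check values of n near the boundary:
  n = 18: C(18, 5) = 8568; 8568 < 19683? YES
  n = 19: C(19, 5) = 11628; 11628 < 19683? YES
  n = 20: C(20, 5) = 15504; 15504 < 19683? YES
  n = 21: C(21, 5) = 20349; 20349 < 19683? NO
The largest n with C(n, 5) < 19683 is n = 20 (where E[X] = 5168/6561 ≈ 0.78768). Hence R_3(5) > 20, i.e. R_3(5) ≥ 21.

Largest n = 20; hence R_3(5) > 20.


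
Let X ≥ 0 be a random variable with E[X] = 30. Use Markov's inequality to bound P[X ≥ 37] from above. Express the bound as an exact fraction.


μ = E[X] = 30, a = 37.
Markov: P[X ≥ 37] ≤ μ/a = (30)/37 = 30/37.
Numerically: ≈ 0.810811.
(Since a = 37 > μ = 30.000000, the bound 30/37 is < 1 and informative.)

P[X ≥ 37] ≤ 30/37 ≈ 0.810811.


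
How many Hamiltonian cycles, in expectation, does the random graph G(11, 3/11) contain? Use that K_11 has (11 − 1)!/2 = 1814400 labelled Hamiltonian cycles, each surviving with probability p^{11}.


K_11 has (11 − 1)!/2 = 1814400 labelled Hamiltonian cycles.
For each such Hamiltonian cycle H, let X_H = 1 if all 11 edges of H are present in G. Then P[X_H = 1] = p^{11} = (3/11)^{11} = 177147/285311670611.
Summing the indicators: E[X] = Σ_H E[X_H] = 1814400 · p^{11} = 1814400 · 177147/285311670611 = 321415516800/285311670611.
Numerically: E[X] ≈ 1.127.

E[X] = 1814400 · (3/11)^{11} = 321415516800/285311670611 ≈ 1.127.


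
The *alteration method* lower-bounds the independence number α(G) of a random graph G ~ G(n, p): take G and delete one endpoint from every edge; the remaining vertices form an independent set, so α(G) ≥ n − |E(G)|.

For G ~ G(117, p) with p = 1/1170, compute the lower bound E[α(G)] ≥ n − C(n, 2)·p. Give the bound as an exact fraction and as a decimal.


E[|E(G)|] = C(117, 2)·p = 6786 · (1/1170) = 29/5.
E[α(G)] ≥ n − E[|E(G)|] = 117 − 29/5 = 556/5.
Numerically: ≈ 111.20000.
(This is only a lower bound; the true E[α(G)] may be larger.)

E[α(G)] ≥ 556/5 ≈ 111.20000.


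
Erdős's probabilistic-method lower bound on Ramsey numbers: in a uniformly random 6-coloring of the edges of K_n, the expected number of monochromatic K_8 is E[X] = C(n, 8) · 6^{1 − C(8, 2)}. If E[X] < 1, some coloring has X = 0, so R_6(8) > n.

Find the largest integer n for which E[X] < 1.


We need C(n, 8) · 6^{1 − 28} < 1, i.e. C(n, 8) < 6^{28 − 1} = 1023490369077469249536.
Check values of n near the boundary:
  n = 1592: C(1592, 8) = 1005480414540892933435; 1005480414540892933435 < 1023490369077469249536? YES
  n = 1593: C(1593, 8) = 1010555394551193970323; 1010555394551193970323 < 1023490369077469249536? YES
  n = 1594: C(1594, 8) = 1015652773590544255167; 1015652773590544255167 < 1023490369077469249536? YES
  n = 1595: C(1595, 8) = 1020772636343363633895; 1020772636343363633895 < 1023490369077469249536? YES
  n = 1596: C(1596, 8) = 1025915067760710553965; 1025915067760710553965 < 1023490369077469249536? NO
The largest n with C(n, 8) < 1023490369077469249536 is n = 1595 (where E[X] = 113419181815929292655/113721152119718805504 ≈ 0.997345). Hence R_6(8) > 1595, i.e. R_6(8) ≥ 1596.

Largest n = 1595; hence R_6(8) > 1595.


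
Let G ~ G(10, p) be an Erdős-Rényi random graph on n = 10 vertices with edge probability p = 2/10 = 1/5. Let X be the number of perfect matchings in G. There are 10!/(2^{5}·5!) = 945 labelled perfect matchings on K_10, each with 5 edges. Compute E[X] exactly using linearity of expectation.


K_10 has 10!/(2^{5}·5!) = 945 labelled perfect matchings.
For each such perfect matching H, let X_H = 1 if all 5 edges of H are present in G. Then P[X_H = 1] = p^{5} = (1/5)^{5} = 1/3125.
By linearity of expectation: E[X] = Σ_H E[X_H] = 945 · p^{5} = 945 · 1/3125 = 189/625.
Numerically: E[X] ≈ 0.3024.

E[X] = 945 · (1/5)^{5} = 189/625 ≈ 0.3024.


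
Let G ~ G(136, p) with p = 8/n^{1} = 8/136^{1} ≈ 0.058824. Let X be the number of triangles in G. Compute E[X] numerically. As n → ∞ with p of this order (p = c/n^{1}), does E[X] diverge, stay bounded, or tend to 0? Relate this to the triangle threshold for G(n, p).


Number of potential triangles: C(136, 3) = 410040.
Each occurs with probability p³ ≈ (0.058824)³ ≈ 2.0354162e-04.
By linearity: E[X] = C(136, 3)·p³ ≈ 410040 · 2.0354162e-04 ≈ 83.46021.
Here α = 1, so p = 8/n is exactly at the triangle threshold p ~ 1/n. Asymptotically E[X] → c³/6 = 8³/6 = 256/3 ≈ 85.33333, a bounded constant. In this regime the triangle count is asymptotically Poisson(c³/6).

E[X] ≈ 83.46021; in regime p = Θ(1/n^{1}) E[X] stays bounded (at the triangle threshold p ~ 1/n).


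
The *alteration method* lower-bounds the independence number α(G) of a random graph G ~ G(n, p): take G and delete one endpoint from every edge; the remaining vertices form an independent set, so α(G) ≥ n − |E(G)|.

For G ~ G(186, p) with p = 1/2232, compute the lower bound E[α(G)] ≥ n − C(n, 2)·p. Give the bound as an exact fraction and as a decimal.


E[|E(G)|] = C(186, 2)·p = 17205 · (1/2232) = 185/24.
E[α(G)] ≥ n − E[|E(G)|] = 186 − 185/24 = 4279/24.
Numerically: ≈ 178.291667.
(This is only a lower bound; the true E[α(G)] may be larger.)

E[α(G)] ≥ 4279/24 ≈ 178.291667.


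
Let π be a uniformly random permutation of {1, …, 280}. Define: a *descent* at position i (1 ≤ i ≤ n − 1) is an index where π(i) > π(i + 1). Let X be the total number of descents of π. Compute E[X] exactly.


Write X = Σ X_I over i = 1, …, 279, with X_I the indicator of one descent.
There are 279 indicators.
For each fixed i, the pair (π(i), π(i+1)) is a uniformly random ordered pair of distinct values from {1, …, 280}; by symmetry P[π(i) > π(i+1)] = 1/2.
By linearity: E[X] = 279 · (1/2) = (280 − 1) · (1/2) = 279/2 ≈ 139.500.

E[X] = 279/2 = 139.500.


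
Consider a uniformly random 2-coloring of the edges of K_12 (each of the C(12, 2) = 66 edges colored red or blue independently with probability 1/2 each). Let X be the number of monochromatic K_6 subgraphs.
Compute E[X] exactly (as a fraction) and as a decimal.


Let X = Σ_S X_S over the C(12, 6) = 924 subsets S of size 6, where X_S = 1 if the K_6 on S is monochromatic.
For a fixed S, the K_6 on S has C(6, 2) = 15 edges. P[all 15 edges red] = (1/2)^15, and likewise for blue, so P[monochromatic] = 2·(1/2)^15 = 2^{1 − 15} = 1/16384.
By linearity: E[X] = C(12, 6) · 2^{1 − 15} = 924 · 1/16384 = 231/4096.
Numerically: E[X] ≈ 0.056396.

E[X] = C(12,6)·2^(1−C(6,2)) = 231/4096 ≈ 0.056396.


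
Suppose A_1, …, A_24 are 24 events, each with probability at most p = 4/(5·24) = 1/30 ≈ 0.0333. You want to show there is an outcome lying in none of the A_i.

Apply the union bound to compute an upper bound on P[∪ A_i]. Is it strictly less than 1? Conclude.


Union bound: P[∪_{i=1}^{24} A_i] ≤ Σ_i P[A_i] ≤ 24·p = 24·(1/30) = 4/5.
Numerically: 4/5 ≈ 0.8000.
Is 4/5 < 1? YES.
Since P[∪ A_i] ≤ 4/5 < 1, the complement has P[∩ A_i^c] ≥ 1 − 4/5 = 1/5 > 0, so some outcome avoids every A_i.

24·p = 4/5 ≈ 0.8000; existence CERTIFIED by the union bound.


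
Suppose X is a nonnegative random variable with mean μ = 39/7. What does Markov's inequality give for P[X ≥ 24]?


μ = E[X] = 39/7, a = 24.
Markov: P[X ≥ 24] ≤ μ/a = (39/7)/24 = 13/56.
Numerically: ≈ 0.2321.
(Since a = 24 > μ = 5.5714, the bound 13/56 is < 1 and informative.)

P[X ≥ 24] ≤ 13/56 ≈ 0.2321.


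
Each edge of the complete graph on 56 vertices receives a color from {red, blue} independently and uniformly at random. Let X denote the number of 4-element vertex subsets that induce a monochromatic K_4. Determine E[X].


Let X = Σ_S X_S over the C(56, 4) = 367290 subsets S of size 4, where X_S = 1 if the K_4 on S is monochromatic.
For a fixed S, the K_4 on S has C(4, 2) = 6 edges. P[all 6 edges red] = (1/2)^6, and likewise for blue, so P[monochromatic] = 2·(1/2)^6 = 2^{1 − 6} = 1/32.
Summing: E[X] = C(56, 4) · 2^{1 − 6} = 367290 · 1/32 = 183645/16.
Numerically: E[X] ≈ 11477.8125.

E[X] = C(56,4)·2^(1−C(4,2)) = 183645/16 ≈ 11477.8125.


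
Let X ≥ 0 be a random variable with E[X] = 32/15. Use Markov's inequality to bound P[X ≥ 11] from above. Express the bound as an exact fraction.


μ = E[X] = 32/15, a = 11.
Markov: P[X ≥ 11] ≤ μ/a = (32/15)/11 = 32/165.
Numerically: ≈ 0.1939.
(Since a = 11 > μ = 2.1333, the bound 32/165 is < 1 and informative.)

P[X ≥ 11] ≤ 32/165 ≈ 0.1939.


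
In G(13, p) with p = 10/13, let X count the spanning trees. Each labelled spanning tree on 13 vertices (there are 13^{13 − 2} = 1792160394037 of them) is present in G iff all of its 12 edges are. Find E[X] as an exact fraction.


K_13 has 13^{13 − 2} = 1792160394037 labelled spanning trees.
For each such spanning tree H, let X_H = 1 if all 12 edges of H are present in G. Then P[X_H = 1] = p^{12} = (10/13)^{12} = 1000000000000/23298085122481.
Summing the indicators: E[X] = Σ_H E[X_H] = 1792160394037 · p^{12} = 1792160394037 · 1000000000000/23298085122481 = 1000000000000/13.
Numerically: E[X] ≈ 7.6923e+10.

E[X] = 1792160394037 · (10/13)^{12} = 1000000000000/13 ≈ 7.6923e+10.


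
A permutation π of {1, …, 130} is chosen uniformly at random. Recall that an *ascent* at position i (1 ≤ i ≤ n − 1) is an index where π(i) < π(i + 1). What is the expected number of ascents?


Write X = Σ X_I over i = 1, …, 129, with X_I the indicator of one ascent.
There are 129 indicators.
For each fixed i, the pair (π(i), π(i+1)) is a uniformly random ordered pair of distinct values from {1, …, 130}; by symmetry P[π(i) < π(i+1)] = 1/2.
By linearity: E[X] = 129 · (1/2) = (130 − 1) · (1/2) = 129/2 ≈ 64.50000.

E[X] = 129/2 = 64.50000.


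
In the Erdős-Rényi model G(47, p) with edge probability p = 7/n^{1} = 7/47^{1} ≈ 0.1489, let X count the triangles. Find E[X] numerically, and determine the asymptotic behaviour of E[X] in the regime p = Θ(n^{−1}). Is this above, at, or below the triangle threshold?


Number of potential triangles: C(47, 3) = 16215.
Each occurs with probability p³ ≈ (0.1489)³ ≈ 3.303700e-03.
By linearity: E[X] = C(47, 3)·p³ ≈ 16215 · 3.303700e-03 ≈ 53.5695.
Here α = 1, so p = 7/n is exactly at the triangle threshold p ~ 1/n. Asymptotically E[X] → c³/6 = 7³/6 = 343/6 ≈ 57.1667, a bounded constant. In this regime the triangle count is asymptotically Poisson(c³/6).

E[X] ≈ 53.5695; in regime p = Θ(1/n^{1}) E[X] stays bounded (at the triangle threshold p ~ 1/n).


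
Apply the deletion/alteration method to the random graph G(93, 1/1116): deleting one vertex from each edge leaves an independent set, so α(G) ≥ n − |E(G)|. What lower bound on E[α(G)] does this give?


E[|E(G)|] = C(93, 2)·p = 4278 · (1/1116) = 23/6.
E[α(G)] ≥ n − E[|E(G)|] = 93 − 23/6 = 535/6.
Numerically: ≈ 89.167.
(This is only a lower bound; the true E[α(G)] may be larger.)

E[α(G)] ≥ 535/6 ≈ 89.167.


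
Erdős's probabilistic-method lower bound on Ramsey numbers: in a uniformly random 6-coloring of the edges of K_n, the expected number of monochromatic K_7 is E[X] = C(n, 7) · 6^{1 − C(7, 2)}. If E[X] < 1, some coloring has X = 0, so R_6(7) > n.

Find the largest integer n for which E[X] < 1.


We need C(n, 7) · 6^{1 − 21} < 1, i.e. C(n, 7) < 6^{21 − 1} = 3656158440062976.
Check values of n near the boundary:
  n = 566: C(566, 7) = 3557206237959440; 3557206237959440 < 3656158440062976? YES
  n = 567: C(567, 7) = 3601671315933933; 3601671315933933 < 3656158440062976? YES
  n = 568: C(568, 7) = 3646611956239704; 3646611956239704 < 3656158440062976? YES
  n = 569: C(569, 7) = 3692032389858348; 3692032389858348 < 3656158440062976? NO
  n = 570: C(570, 7) = 3737936877831720; 3737936877831720 < 3656158440062976? NO
The largest n with C(n, 7) < 3656158440062976 is n = 568 (where E[X] = 16882462760369/16926659444736 ≈ 0.997389). Hence R_6(7) > 568, i.e. R_6(7) ≥ 569.

Largest n = 568; hence R_6(7) > 568.


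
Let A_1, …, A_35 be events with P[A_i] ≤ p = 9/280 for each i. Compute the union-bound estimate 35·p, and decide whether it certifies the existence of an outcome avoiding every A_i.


Union bound: P[∪_{i=1}^{35} A_i] ≤ Σ_i P[A_i] ≤ 35·p = 35·(9/280) = 9/8.
Numerically: 9/8 ≈ 1.125.
Is 9/8 < 1? NO.
Since the bound 9/8 is ≥ 1, the union bound is uninformative here; it does NOT by itself certify existence.

35·p = 9/8 ≈ 1.125; existence NOT certified by the union bound.


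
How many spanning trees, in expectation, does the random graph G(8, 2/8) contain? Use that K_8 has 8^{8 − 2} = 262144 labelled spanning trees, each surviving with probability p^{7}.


K_8 has 8^{8 − 2} = 262144 labelled spanning trees.
For each such spanning tree H, let X_H = 1 if all 7 edges of H are present in G. Then P[X_H = 1] = p^{7} = (1/4)^{7} = 1/16384.
Summing the indicators: E[X] = Σ_H E[X_H] = 262144 · p^{7} = 262144 · 1/16384 = 16.
Numerically: E[X] ≈ 16.

E[X] = 262144 · (1/4)^{7} = 16 ≈ 16.


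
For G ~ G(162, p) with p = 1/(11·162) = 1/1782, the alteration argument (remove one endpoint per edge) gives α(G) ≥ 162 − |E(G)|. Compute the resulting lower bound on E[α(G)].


E[|E(G)|] = C(162, 2)·p = 13041 · (1/1782) = 161/22.
E[α(G)] ≥ n − E[|E(G)|] = 162 − 161/22 = 3403/22.
Numerically: ≈ 154.68182.
(This is only a lower bound; the true E[α(G)] may be larger.)

E[α(G)] ≥ 3403/22 ≈ 154.68182.


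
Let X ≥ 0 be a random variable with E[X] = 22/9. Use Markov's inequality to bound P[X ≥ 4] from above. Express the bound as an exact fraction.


μ = E[X] = 22/9, a = 4.
Markov: P[X ≥ 4] ≤ μ/a = (22/9)/4 = 11/18.
Numerically: ≈ 0.6111.
(Since a = 4 > μ = 2.4444, the bound 11/18 is < 1 and informative.)

P[X ≥ 4] ≤ 11/18 ≈ 0.6111.


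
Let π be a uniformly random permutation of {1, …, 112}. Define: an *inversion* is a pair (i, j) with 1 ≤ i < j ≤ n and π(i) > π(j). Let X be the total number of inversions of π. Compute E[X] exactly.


Write X = Σ X_I over the C(112, 2) = 6216 pairs i < j, with X_I the indicator of one inversion.
There are 6216 indicators.
For each fixed pair i < j, the values π(i) and π(j) are two distinct elements of {1, …, 112} in uniformly random order; by symmetry P[π(i) > π(j)] = 1/2.
By linearity: E[X] = 6216 · (1/2) = C(112, 2) · (1/2) = 6216/2 = 3108 ≈ 3108.000.

E[X] = 3108 = 3108.000.


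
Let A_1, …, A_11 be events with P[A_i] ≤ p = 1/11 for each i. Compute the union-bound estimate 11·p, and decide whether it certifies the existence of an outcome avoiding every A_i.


Union bound: P[∪_{i=1}^{11} A_i] ≤ Σ_i P[A_i] ≤ 11·p = 11·(1/11) = 1.
Numerically: 1 ≈ 1.0000000.
Is 1 < 1? NO.
Since the bound 1 is ≥ 1, the union bound is uninformative here; it does NOT by itself certify existence.

11·p = 1 ≈ 1.0000000; existence NOT certified by the union bound.


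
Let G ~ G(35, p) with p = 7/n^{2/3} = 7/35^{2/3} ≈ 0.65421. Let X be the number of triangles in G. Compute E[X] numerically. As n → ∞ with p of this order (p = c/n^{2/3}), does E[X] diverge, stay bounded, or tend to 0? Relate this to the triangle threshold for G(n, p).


Number of potential triangles: C(35, 3) = 6545.
Each occurs with probability p³ ≈ (0.65421)³ ≈ 2.8000000e-01.
By linearity: E[X] = C(35, 3)·p³ ≈ 6545 · 2.8000000e-01 ≈ 1832.60000.
Since α = 2/3 < 1, p = c/n^{2/3} ≫ 1/n is above the triangle threshold p ~ 1/n. Asymptotically E[X] ~ (c³/6)·n^{3(1−α)} = (7³/6)·n^{1} → ∞; triangles are abundant w.h.p.

E[X] ≈ 1832.60000; in regime p = Θ(1/n^{2/3}) E[X] diverges (above the triangle threshold p ~ 1/n).


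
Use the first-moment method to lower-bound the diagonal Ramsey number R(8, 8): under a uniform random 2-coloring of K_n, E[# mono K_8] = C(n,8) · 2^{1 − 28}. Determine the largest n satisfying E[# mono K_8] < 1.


We need C(n, 8) · 2^{1 − 28} < 1, i.e. C(n, 8) < 2^{28 − 1} = 134217728.
Check values of n near the boundary:
  n = 37: C(37, 8) = 38608020; 38608020 < 134217728? YES
  n = 38: C(38, 8) = 48903492; 48903492 < 134217728? YES
  n = 39: C(39, 8) = 61523748; 61523748 < 134217728? YES
  n = 40: C(40, 8) = 76904685; 76904685 < 134217728? YES
  n = 41: C(41, 8) = 95548245; 95548245 < 134217728? YES
  n = 42: C(42, 8) = 118030185; 118030185 < 134217728? YES
  n = 43: C(43, 8) = 145008513; 145008513 < 134217728? NO
  n = 44: C(44, 8) = 177232627; 177232627 < 134217728? NO
The largest n with C(n, 8) < 134217728 is n = 42 (where E[X] = 118030185/134217728 ≈ 0.8793934). Hence R(8, 8) > 42, i.e. R(8, 8) ≥ 43.

Largest n = 42; hence R(8, 8) > 42.


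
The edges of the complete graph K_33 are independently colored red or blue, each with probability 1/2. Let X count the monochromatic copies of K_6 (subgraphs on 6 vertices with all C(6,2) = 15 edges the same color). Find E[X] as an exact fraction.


Let X = Σ_S X_S over the C(33, 6) = 1107568 subsets S of size 6, where X_S = 1 if the K_6 on S is monochromatic.
For a fixed S, the K_6 on S has C(6, 2) = 15 edges. P[all 15 edges red] = (1/2)^15, and likewise for blue, so P[monochromatic] = 2·(1/2)^15 = 2^{1 − 15} = 1/16384.
By linearity: E[X] = C(33, 6) · 2^{1 − 15} = 1107568 · 1/16384 = 69223/1024.
Numerically: E[X] ≈ 67.6006.

E[X] = C(33,6)·2^(1−C(6,2)) = 69223/1024 ≈ 67.6006.


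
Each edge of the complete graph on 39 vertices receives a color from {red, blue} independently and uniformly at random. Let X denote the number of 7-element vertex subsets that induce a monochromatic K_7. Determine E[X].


Let X = Σ_S X_S over the C(39, 7) = 15380937 subsets S of size 7, where X_S = 1 if the K_7 on S is monochromatic.
For a fixed S, the K_7 on S has C(7, 2) = 21 edges. P[all 21 edges red] = (1/2)^21, and likewise for blue, so P[monochromatic] = 2·(1/2)^21 = 2^{1 − 21} = 1/1048576.
Summing: E[X] = C(39, 7) · 2^{1 − 21} = 15380937 · 1/1048576 = 15380937/1048576.
Numerically: E[X] ≈ 14.668405.

E[X] = C(39,7)·2^(1−C(7,2)) = 15380937/1048576 ≈ 14.668405.


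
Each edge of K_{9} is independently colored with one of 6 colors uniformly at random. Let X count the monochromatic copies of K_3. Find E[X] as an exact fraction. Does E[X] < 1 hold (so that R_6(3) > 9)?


E[X] = C(9, 3) · 6^{1 − 3} = 84 · 6^{−2} = 84/36.
As a reduced fraction: E[X] = 7/3 ≈ 2.333333.
Is E[X] < 1? NO.
Since E[X] ≥ 1, the first-moment bound is inconclusive at n = 9; it does NOT by itself certify R_6(3) > 9.

E[X] = 7/3 ≈ 2.333333; E[X] ≥ 1; first-moment method inconclusive here.


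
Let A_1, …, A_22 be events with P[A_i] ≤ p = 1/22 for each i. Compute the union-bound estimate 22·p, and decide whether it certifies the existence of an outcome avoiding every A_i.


Union bound: P[∪_{i=1}^{22} A_i] ≤ Σ_i P[A_i] ≤ 22·p = 22·(1/22) = 1.
Numerically: 1 ≈ 1.000000.
Is 1 < 1? NO.
Since the bound 1 is ≥ 1, the union bound is uninformative here; it does NOT by itself certify existence.

22·p = 1 ≈ 1.000000; existence NOT certified by the union bound.


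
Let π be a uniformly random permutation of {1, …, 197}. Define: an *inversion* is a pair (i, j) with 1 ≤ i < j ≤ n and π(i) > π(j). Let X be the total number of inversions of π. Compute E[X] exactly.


Write X = Σ X_I over the C(197, 2) = 19306 pairs i < j, with X_I the indicator of one inversion.
There are 19306 indicators.
For each fixed pair i < j, the values π(i) and π(j) are two distinct elements of {1, …, 197} in uniformly random order; by symmetry P[π(i) > π(j)] = 1/2.
By linearity: E[X] = 19306 · (1/2) = C(197, 2) · (1/2) = 19306/2 = 9653 ≈ 9653.000000.

E[X] = 9653 = 9653.000000.


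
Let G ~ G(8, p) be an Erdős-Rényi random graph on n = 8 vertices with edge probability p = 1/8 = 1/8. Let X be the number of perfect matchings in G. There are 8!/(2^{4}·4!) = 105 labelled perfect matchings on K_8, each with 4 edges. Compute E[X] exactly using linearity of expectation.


K_8 has 8!/(2^{4}·4!) = 105 labelled perfect matchings.
For each such perfect matching H, let X_H = 1 if all 4 edges of H are present in G. Then P[X_H = 1] = p^{4} = (1/8)^{4} = 1/4096.
Summing the indicators: E[X] = Σ_H E[X_H] = 105 · p^{4} = 105 · 1/4096 = 105/4096.
Numerically: E[X] ≈ 0.0256348.

E[X] = 105 · (1/8)^{4} = 105/4096 ≈ 0.0256348.


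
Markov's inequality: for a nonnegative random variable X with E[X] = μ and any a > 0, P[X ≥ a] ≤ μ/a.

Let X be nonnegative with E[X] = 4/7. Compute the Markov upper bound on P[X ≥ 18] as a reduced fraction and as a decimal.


μ = E[X] = 4/7, a = 18.
Markov: P[X ≥ 18] ≤ μ/a = (4/7)/18 = 2/63.
Numerically: ≈ 0.031746.
(Since a = 18 > μ = 0.571429, the bound 2/63 is < 1 and informative.)

P[X ≥ 18] ≤ 2/63 ≈ 0.031746.


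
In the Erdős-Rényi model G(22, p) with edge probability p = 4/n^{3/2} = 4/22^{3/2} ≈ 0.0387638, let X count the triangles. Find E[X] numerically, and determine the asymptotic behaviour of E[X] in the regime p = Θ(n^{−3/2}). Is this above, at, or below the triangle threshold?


Number of potential triangles: C(22, 3) = 1540.
Each occurs with probability p³ ≈ (0.0387638)³ ≈ 5.82475832e-05.
By linearity: E[X] = C(22, 3)·p³ ≈ 1540 · 5.82475832e-05 ≈ 0.089701.
Since α = 3/2 > 1, p = c/n^{3/2} = o(1/n) is below the triangle threshold p ~ 1/n. Asymptotically E[X] ~ (c³/6)·n^{3(1−α)} = (4³/6)·n^{-1.5} → 0, so by Markov's inequality G has no triangles w.h.p.

E[X] ≈ 0.089701; in regime p = Θ(1/n^{3/2}) E[X] tends to 0 (below the triangle threshold p ~ 1/n).


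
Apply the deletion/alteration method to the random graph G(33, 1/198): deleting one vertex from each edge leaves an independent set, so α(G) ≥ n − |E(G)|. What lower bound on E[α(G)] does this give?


E[|E(G)|] = C(33, 2)·p = 528 · (1/198) = 8/3.
E[α(G)] ≥ n − E[|E(G)|] = 33 − 8/3 = 91/3.
Numerically: ≈ 30.333.
(This is only a lower bound; the true E[α(G)] may be larger.)

E[α(G)] ≥ 91/3 ≈ 30.333.


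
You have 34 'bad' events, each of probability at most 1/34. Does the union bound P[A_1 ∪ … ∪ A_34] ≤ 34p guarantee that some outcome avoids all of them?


Union bound: P[∪_{i=1}^{34} A_i] ≤ Σ_i P[A_i] ≤ 34·p = 34·(1/34) = 1.
Numerically: 1 ≈ 1.0000.
Is 1 < 1? NO.
Since the bound 1 is ≥ 1, the union bound is uninformative here; it does NOT by itself certify existence.

34·p = 1 ≈ 1.0000; existence NOT certified by the union bound.


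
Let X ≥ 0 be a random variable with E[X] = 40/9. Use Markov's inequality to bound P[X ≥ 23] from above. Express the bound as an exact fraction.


μ = E[X] = 40/9, a = 23.
Markov: P[X ≥ 23] ≤ μ/a = (40/9)/23 = 40/207.
Numerically: ≈ 0.1932.
(Since a = 23 > μ = 4.4444, the bound 40/207 is < 1 and informative.)

P[X ≥ 23] ≤ 40/207 ≈ 0.1932.


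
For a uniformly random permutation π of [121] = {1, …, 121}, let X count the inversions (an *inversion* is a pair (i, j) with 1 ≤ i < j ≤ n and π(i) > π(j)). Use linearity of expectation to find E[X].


Write X = Σ X_I over the C(121, 2) = 7260 pairs i < j, with X_I the indicator of one inversion.
There are 7260 indicators.
For each fixed pair i < j, the values π(i) and π(j) are two distinct elements of {1, …, 121} in uniformly random order; by symmetry P[π(i) > π(j)] = 1/2.
By linearity: E[X] = 7260 · (1/2) = C(121, 2) · (1/2) = 7260/2 = 3630 ≈ 3630.0000.

E[X] = 3630 = 3630.0000.


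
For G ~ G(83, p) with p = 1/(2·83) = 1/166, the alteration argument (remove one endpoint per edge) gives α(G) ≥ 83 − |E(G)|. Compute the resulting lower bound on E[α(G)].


E[|E(G)|] = C(83, 2)·p = 3403 · (1/166) = 41/2.
E[α(G)] ≥ n − E[|E(G)|] = 83 − 41/2 = 125/2.
Numerically: ≈ 62.500.
(This is only a lower bound; the true E[α(G)] may be larger.)

E[α(G)] ≥ 125/2 ≈ 62.500.


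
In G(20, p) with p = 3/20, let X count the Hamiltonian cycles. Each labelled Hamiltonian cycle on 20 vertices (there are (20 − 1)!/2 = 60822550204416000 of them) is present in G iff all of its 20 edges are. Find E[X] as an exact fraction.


K_20 has (20 − 1)!/2 = 60822550204416000 labelled Hamiltonian cycles.
For each such Hamiltonian cycle H, let X_H = 1 if all 20 edges of H are present in G. Then P[X_H = 1] = p^{20} = (3/20)^{20} = 3486784401/104857600000000000000000000.
By linearity of expectation: E[X] = Σ_H E[X_H] = 60822550204416000 · p^{20} = 60822550204416000 · 3486784401/104857600000000000000000000 = 51776152168407487821/25600000000000000000.
Numerically: E[X] ≈ 2.02.

E[X] = 60822550204416000 · (3/20)^{20} = 51776152168407487821/25600000000000000000 ≈ 2.02.


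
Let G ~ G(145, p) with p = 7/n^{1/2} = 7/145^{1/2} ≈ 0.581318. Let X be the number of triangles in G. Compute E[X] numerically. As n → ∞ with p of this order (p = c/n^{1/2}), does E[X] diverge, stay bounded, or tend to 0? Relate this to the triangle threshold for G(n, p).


Number of potential triangles: C(145, 3) = 497640.
Each occurs with probability p³ ≈ (0.581318)³ ≈ 1.96445514e-01.
By linearity: E[X] = C(145, 3)·p³ ≈ 497640 · 1.96445514e-01 ≈ 97759.145792.
Since α = 1/2 < 1, p = c/n^{1/2} ≫ 1/n is above the triangle threshold p ~ 1/n. Asymptotically E[X] ~ (c³/6)·n^{3(1−α)} = (7³/6)·n^{1.5} → ∞; triangles are abundant w.h.p.

E[X] ≈ 97759.145792; in regime p = Θ(1/n^{1/2}) E[X] diverges (above the triangle threshold p ~ 1/n).


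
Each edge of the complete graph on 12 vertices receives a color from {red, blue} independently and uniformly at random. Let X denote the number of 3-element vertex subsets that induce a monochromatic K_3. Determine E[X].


Let X = Σ_S X_S over the C(12, 3) = 220 subsets S of size 3, where X_S = 1 if the K_3 on S is monochromatic.
For a fixed S, the K_3 on S has C(3, 2) = 3 edges. P[all 3 edges red] = (1/2)^3, and likewise for blue, so P[monochromatic] = 2·(1/2)^3 = 2^{1 − 3} = 1/4.
By linearity: E[X] = C(12, 3) · 2^{1 − 3} = 220 · 1/4 = 55.
Numerically: E[X] ≈ 55.000000.

E[X] = C(12,3)·2^(1−C(3,2)) = 55 ≈ 55.000000.


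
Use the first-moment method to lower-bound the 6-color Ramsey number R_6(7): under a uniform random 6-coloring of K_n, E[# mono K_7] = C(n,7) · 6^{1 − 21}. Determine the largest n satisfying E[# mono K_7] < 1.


We need C(n, 7) · 6^{1 − 21} < 1, i.e. C(n, 7) < 6^{21 − 1} = 3656158440062976.
Check values of n near the boundary:
  n = 562: C(562, 7) = 3384017972944752; 3384017972944752 < 3656158440062976? YES
  n = 563: C(563, 7) = 3426622515769596; 3426622515769596 < 3656158440062976? YES
  n = 564: C(564, 7) = 3469685994423792; 3469685994423792 < 3656158440062976? YES
  n = 565: C(565, 7) = 3513212521235560; 3513212521235560 < 3656158440062976? YES
  n = 566: C(566, 7) = 3557206237959440; 3557206237959440 < 3656158440062976? YES
  n = 567: C(567, 7) = 3601671315933933; 3601671315933933 < 3656158440062976? YES
  n = 568: C(568, 7) = 3646611956239704; 3646611956239704 < 3656158440062976? YES
  n = 569: C(569, 7) = 3692032389858348; 3692032389858348 < 3656158440062976? NO
  n = 570: C(570, 7) = 3737936877831720; 3737936877831720 < 3656158440062976? NO
  n = 571: C(571, 7) = 3784329711421830; 3784329711421830 < 3656158440062976? NO
The largest n with C(n, 7) < 3656158440062976 is n = 568 (where E[X] = 16882462760369/16926659444736 ≈ 0.99739). Hence R_6(7) > 568, i.e. R_6(7) ≥ 569.

Largest n = 568; hence R_6(7) > 568.


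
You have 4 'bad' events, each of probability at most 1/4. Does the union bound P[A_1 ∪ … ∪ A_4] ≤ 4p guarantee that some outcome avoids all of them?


Union bound: P[∪_{i=1}^{4} A_i] ≤ Σ_i P[A_i] ≤ 4·p = 4·(1/4) = 1.
Numerically: 1 ≈ 1.00000.
Is 1 < 1? NO.
Since the bound 1 is ≥ 1, the union bound is uninformative here; it does NOT by itself certify existence.

4·p = 1 ≈ 1.00000; existence NOT certified by the union bound.


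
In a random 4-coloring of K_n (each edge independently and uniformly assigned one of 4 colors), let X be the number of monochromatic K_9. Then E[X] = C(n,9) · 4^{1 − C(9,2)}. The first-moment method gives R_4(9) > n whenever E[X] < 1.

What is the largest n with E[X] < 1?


We need C(n, 9) · 4^{1 − 36} < 1, i.e. C(n, 9) < 4^{36 − 1} = 1180591620717411303424.
Check values of n near the boundary:
  n = 913: C(913, 9) = 1167605542753639808390; 1167605542753639808390 < 1180591620717411303424? YES
  n = 914: C(914, 9) = 1179217089587653905932; 1179217089587653905932 < 1180591620717411303424? YES
  n = 915: C(915, 9) = 1190931166636537885130; 1190931166636537885130 < 1180591620717411303424? NO
  n = 916: C(916, 9) = 1202748565202942340440; 1202748565202942340440 < 1180591620717411303424? NO
The largest n with C(n, 9) < 1180591620717411303424 is n = 914 (where E[X] = 294804272396913476483/295147905179352825856 ≈ 0.998836). Hence R_4(9) > 914, i.e. R_4(9) ≥ 915.

Largest n = 914; hence R_4(9) > 914.


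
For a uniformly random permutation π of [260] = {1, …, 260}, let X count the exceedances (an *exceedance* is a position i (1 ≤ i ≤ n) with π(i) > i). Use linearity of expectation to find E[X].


Write X = Σ_{i=1}^{260} X_i, where X_i = 1_{π(i) > i}.
For each fixed i, π(i) is uniform over {1, …, 260} (marginal of a uniform permutation), so P[π(i) > i] = (n − i)/n. Summing: Σ_{i=1}^{260} (n − i)/n = (0 + 1 + … + 259)/260 = 260(260 − 1)/(2·260) = (260 − 1)/2.
Hence E[X] = Σ_{i=1}^{260} (260 − i)/260 = 259/2 ≈ 129.50000.

E[X] = 259/2 = 129.50000.


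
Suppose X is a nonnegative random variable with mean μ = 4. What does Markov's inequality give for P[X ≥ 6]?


μ = E[X] = 4, a = 6.
Markov: P[X ≥ 6] ≤ μ/a = (4)/6 = 2/3.
Numerically: ≈ 0.66667.
(Since a = 6 > μ = 4.00000, the bound 2/3 is < 1 and informative.)

P[X ≥ 6] ≤ 2/3 ≈ 0.66667.


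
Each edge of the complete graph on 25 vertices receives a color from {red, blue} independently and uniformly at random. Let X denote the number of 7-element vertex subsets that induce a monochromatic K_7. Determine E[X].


Let X = Σ_S X_S over the C(25, 7) = 480700 subsets S of size 7, where X_S = 1 if the K_7 on S is monochromatic.
For a fixed S, the K_7 on S has C(7, 2) = 21 edges. P[all 21 edges red] = (1/2)^21, and likewise for blue, so P[monochromatic] = 2·(1/2)^21 = 2^{1 − 21} = 1/1048576.
Summing: E[X] = C(25, 7) · 2^{1 − 21} = 480700 · 1/1048576 = 120175/262144.
Numerically: E[X] ≈ 0.458.

E[X] = C(25,7)·2^(1−C(7,2)) = 120175/262144 ≈ 0.458.


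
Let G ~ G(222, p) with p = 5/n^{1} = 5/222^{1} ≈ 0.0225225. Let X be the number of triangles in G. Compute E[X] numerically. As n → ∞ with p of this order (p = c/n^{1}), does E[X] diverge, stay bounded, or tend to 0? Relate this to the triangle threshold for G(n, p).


Number of potential triangles: C(222, 3) = 1798940.
Each occurs with probability p³ ≈ (0.0225225)³ ≈ 1.14248653e-05.
By linearity: E[X] = C(222, 3)·p³ ≈ 1798940 · 1.14248653e-05 ≈ 20.552647.
Here α = 1, so p = 5/n is exactly at the triangle threshold p ~ 1/n. Asymptotically E[X] → c³/6 = 5³/6 = 125/6 ≈ 20.833333, a bounded constant. In this regime the triangle count is asymptotically Poisson(c³/6).

E[X] ≈ 20.552647; in regime p = Θ(1/n^{1}) E[X] stays bounded (at the triangle threshold p ~ 1/n).


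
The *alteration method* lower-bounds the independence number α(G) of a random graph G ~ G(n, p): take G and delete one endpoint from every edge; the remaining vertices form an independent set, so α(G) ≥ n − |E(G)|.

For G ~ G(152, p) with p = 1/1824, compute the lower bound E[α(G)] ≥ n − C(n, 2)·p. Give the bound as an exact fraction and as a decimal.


E[|E(G)|] = C(152, 2)·p = 11476 · (1/1824) = 151/24.
E[α(G)] ≥ n − E[|E(G)|] = 152 − 151/24 = 3497/24.
Numerically: ≈ 145.708.
(This is only a lower bound; the true E[α(G)] may be larger.)

E[α(G)] ≥ 3497/24 ≈ 145.708.


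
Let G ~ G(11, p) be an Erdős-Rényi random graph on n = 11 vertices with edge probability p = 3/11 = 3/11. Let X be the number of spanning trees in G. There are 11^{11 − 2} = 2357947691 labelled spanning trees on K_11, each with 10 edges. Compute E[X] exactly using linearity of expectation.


K_11 has 11^{11 − 2} = 2357947691 labelled spanning trees.
For each such spanning tree H, let X_H = 1 if all 10 edges of H are present in G. Then P[X_H = 1] = p^{10} = (3/11)^{10} = 59049/25937424601.
By linearity of expectation: E[X] = Σ_H E[X_H] = 2357947691 · p^{10} = 2357947691 · 59049/25937424601 = 59049/11.
Numerically: E[X] ≈ 5368.09.

E[X] = 2357947691 · (3/11)^{10} = 59049/11 ≈ 5368.09.


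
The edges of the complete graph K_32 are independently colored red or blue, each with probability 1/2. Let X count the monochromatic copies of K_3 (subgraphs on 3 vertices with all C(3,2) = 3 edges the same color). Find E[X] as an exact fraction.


Let X = Σ_S X_S over the C(32, 3) = 4960 subsets S of size 3, where X_S = 1 if the K_3 on S is monochromatic.
For a fixed S, the K_3 on S has C(3, 2) = 3 edges. P[all 3 edges red] = (1/2)^3, and likewise for blue, so P[monochromatic] = 2·(1/2)^3 = 2^{1 − 3} = 1/4.
By linearity of expectation: E[X] = C(32, 3) · 2^{1 − 3} = 4960 · 1/4 = 1240.
Numerically: E[X] ≈ 1240.000.

E[X] = C(32,3)·2^(1−C(3,2)) = 1240 ≈ 1240.000.


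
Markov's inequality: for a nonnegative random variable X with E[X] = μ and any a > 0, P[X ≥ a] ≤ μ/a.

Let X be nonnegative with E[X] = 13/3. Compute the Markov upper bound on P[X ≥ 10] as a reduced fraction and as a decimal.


μ = E[X] = 13/3, a = 10.
Markov: P[X ≥ 10] ≤ μ/a = (13/3)/10 = 13/30.
Numerically: ≈ 0.433.
(Since a = 10 > μ = 4.333, the bound 13/30 is < 1 and informative.)

P[X ≥ 10] ≤ 13/30 ≈ 0.433.


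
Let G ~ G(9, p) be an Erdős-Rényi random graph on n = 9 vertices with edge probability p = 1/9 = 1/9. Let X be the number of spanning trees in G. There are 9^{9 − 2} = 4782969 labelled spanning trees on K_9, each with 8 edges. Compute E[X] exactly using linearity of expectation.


K_9 has 9^{9 − 2} = 4782969 labelled spanning trees.
For each such spanning tree H, let X_H = 1 if all 8 edges of H are present in G. Then P[X_H = 1] = p^{8} = (1/9)^{8} = 1/43046721.
Summing the indicators: E[X] = Σ_H E[X_H] = 4782969 · p^{8} = 4782969 · 1/43046721 = 1/9.
Numerically: E[X] ≈ 0.111.

E[X] = 4782969 · (1/9)^{8} = 1/9 ≈ 0.111.


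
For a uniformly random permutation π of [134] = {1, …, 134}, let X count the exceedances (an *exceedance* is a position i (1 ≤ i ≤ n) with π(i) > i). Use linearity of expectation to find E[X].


Write X = Σ_{i=1}^{134} X_i, where X_i = 1_{π(i) > i}.
For each fixed i, π(i) is uniform over {1, …, 134} (marginal of a uniform permutation), so P[π(i) > i] = (n − i)/n. Summing: Σ_{i=1}^{134} (n − i)/n = (0 + 1 + … + 133)/134 = 134(134 − 1)/(2·134) = (134 − 1)/2.
Hence E[X] = Σ_{i=1}^{134} (134 − i)/134 = 133/2 ≈ 66.500.

E[X] = 133/2 = 66.500.


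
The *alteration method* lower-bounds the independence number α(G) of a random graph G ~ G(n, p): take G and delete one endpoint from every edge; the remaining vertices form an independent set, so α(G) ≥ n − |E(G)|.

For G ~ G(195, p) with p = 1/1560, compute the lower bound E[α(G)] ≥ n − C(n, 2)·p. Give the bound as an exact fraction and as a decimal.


E[|E(G)|] = C(195, 2)·p = 18915 · (1/1560) = 97/8.
E[α(G)] ≥ n − E[|E(G)|] = 195 − 97/8 = 1463/8.
Numerically: ≈ 182.87500.
(This is only a lower bound; the true E[α(G)] may be larger.)

E[α(G)] ≥ 1463/8 ≈ 182.87500.


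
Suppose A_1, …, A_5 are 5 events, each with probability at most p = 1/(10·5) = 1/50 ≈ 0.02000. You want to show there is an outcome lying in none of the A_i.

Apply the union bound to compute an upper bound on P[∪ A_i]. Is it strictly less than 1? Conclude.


Union bound: P[∪_{i=1}^{5} A_i] ≤ Σ_i P[A_i] ≤ 5·p = 5·(1/50) = 1/10.
Numerically: 1/10 ≈ 0.10000.
Is 1/10 < 1? YES.
Since P[∪ A_i] ≤ 1/10 < 1, the complement has P[∩ A_i^c] ≥ 1 − 1/10 = 9/10 > 0, so some outcome avoids every A_i.

5·p = 1/10 ≈ 0.10000; existence CERTIFIED by the union bound.


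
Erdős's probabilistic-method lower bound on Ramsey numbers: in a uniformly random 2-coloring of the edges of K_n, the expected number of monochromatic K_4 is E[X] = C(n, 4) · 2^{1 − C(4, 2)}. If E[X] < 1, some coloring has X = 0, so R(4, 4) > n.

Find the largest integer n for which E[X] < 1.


We need C(n, 4) · 2^{1 − 6} < 1, i.e. C(n, 4) < 2^{6 − 1} = 32.
Check values of n near the boundary:
  n = 4: C(4, 4) = 1; 1 < 32? YES
  n = 5: C(5, 4) = 5; 5 < 32? YES
  n = 6: C(6, 4) = 15; 15 < 32? YES
  n = 7: C(7, 4) = 35; 35 < 32? NO
  n = 8: C(8, 4) = 70; 70 < 32? NO
  n = 9: C(9, 4) = 126; 126 < 32? NO
The largest n with C(n, 4) < 32 is n = 6 (where E[X] = 15/32 ≈ 0.468750). Hence R(4, 4) > 6, i.e. R(4, 4) ≥ 7.

Largest n = 6; hence R(4, 4) > 6.


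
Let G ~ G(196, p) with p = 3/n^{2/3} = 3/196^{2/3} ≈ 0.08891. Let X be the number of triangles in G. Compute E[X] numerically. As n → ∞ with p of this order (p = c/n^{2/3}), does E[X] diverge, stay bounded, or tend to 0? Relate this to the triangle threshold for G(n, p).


Number of potential triangles: C(196, 3) = 1235780.
Each occurs with probability p³ ≈ (0.08891)³ ≈ 7.028322e-04.
By linearity: E[X] = C(196, 3)·p³ ≈ 1235780 · 7.028322e-04 ≈ 868.5459.
Since α = 2/3 < 1, p = c/n^{2/3} ≫ 1/n is above the triangle threshold p ~ 1/n. Asymptotically E[X] ~ (c³/6)·n^{3(1−α)} = (3³/6)·n^{1} → ∞; triangles are abundant w.h.p.

E[X] ≈ 868.5459; in regime p = Θ(1/n^{2/3}) E[X] diverges (above the triangle threshold p ~ 1/n).
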